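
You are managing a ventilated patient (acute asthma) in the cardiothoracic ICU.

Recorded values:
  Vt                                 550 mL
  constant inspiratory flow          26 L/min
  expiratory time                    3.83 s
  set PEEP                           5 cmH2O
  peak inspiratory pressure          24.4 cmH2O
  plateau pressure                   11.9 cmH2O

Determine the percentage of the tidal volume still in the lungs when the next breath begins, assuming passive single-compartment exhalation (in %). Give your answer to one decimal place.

18.9

Flow: 26 L/min ÷ 60 = 0.4333 L/s.
R = (PIP − Pplat)/V̇ = (24.4 − 11.9) / 0.4333 = 12.5/0.4333 = 28.848 cmH2O·s/L.
C = Vt/(Pplat − PEEP) = 550.0 / (11.9 − 5) = 550.0/6.9 = 79.71 mL/cmH2O.
τ = R × C = 28.848 × 0.07971 L/cmH2O = 2.299 s.
Fraction remaining at end-expiration = e^(−Te/τ) = e^(−3.83/2.299) = 0.189 → 18.9%.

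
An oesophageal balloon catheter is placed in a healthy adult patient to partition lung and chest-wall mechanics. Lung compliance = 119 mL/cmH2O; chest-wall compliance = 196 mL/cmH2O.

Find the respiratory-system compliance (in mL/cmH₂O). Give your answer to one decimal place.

Lung and chest wall are elastances in series: 1/Crs = 1/CL + 1/Ccw.
1/Crs = 1/119 + 1/196 = 0.01351.
Crs = 74.019 mL/cmH2O.

74.0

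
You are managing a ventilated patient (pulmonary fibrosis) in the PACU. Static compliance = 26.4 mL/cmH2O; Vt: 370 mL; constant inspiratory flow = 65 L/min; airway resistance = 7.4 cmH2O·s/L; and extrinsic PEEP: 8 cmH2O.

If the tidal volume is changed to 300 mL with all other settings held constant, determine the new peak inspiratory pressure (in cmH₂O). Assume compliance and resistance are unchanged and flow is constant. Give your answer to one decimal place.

27.4

Flow: 65 L/min ÷ 60 = 1.0833 L/s.
PIP = Vt/C + R·V̇ + PEEP (constant-flow equation of motion).
Only the elastic term changes: ΔPIP = ΔVt / C = (300 − 370) / 26.4 = -2.652 cmH2O.
Original PIP = 370/26.4 + 7.4×1.0833 + 8 = 30.032 cmH2O; new PIP = 30.032 + (-2.652) = 27.38 cmH2O.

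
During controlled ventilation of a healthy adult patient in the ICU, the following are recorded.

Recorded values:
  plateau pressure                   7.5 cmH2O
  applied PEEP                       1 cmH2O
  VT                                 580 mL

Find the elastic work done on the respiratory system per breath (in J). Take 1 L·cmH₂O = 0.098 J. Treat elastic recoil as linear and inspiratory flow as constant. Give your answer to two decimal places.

0.18

Elastic work ≈ ½ × (Pplat − PEEP) × Vt = 0.5 × (7.5 − 1) × 0.580 L = 0.5 × 6.5 × 0.580 = 1.885 L·cmH2O.
× 0.098 J/(L·cmH2O) → 0.1847 J.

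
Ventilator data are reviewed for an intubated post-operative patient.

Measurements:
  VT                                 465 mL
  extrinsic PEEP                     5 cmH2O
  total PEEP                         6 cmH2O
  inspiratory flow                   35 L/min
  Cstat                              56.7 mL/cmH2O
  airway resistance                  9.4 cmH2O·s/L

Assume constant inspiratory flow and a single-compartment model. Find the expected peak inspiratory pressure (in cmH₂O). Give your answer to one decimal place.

19.7

Flow: 35 L/min ÷ 60 = 0.5833 L/s.
Total PEEP = 6 cmH2O (set 5 + intrinsic 1); this is the baseline alveolar pressure.
Equation of motion (constant flow): PIP = Vt/C + R·V̇ + PEEP.
PIP = 465/56.7 + 9.4×0.5833 + 6 = 8.201 + 5.483 + 6 = 19.684 cmH2O.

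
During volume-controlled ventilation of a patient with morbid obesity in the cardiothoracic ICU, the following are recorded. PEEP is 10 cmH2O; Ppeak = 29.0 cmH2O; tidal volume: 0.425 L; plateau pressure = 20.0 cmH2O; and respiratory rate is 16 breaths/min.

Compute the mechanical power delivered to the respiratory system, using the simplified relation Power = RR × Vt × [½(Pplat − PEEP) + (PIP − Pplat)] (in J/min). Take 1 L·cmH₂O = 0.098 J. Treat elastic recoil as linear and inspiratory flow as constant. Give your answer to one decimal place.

Per-breath work = Vt × [½(Pplat−PEEP) + (PIP−Pplat)] = 0.425 × [0.5×10.0 + 9.0] = 0.425 × 14.0 = 5.95 L·cmH2O.
Power = 16 × 5.95 = 95.2 L·cmH2O/min.
× 0.098 J/(L·cmH2O) → 9.33 J/min.

9.3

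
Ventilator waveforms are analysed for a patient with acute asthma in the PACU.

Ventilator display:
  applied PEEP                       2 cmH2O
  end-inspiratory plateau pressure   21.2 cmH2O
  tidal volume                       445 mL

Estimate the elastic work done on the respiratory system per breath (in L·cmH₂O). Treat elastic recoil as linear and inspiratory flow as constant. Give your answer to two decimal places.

4.27

Elastic work ≈ ½ × (Pplat − PEEP) × Vt = 0.5 × (21.2 − 2) × 0.445 L = 0.5 × 19.2 × 0.445 = 4.272 L·cmH2O.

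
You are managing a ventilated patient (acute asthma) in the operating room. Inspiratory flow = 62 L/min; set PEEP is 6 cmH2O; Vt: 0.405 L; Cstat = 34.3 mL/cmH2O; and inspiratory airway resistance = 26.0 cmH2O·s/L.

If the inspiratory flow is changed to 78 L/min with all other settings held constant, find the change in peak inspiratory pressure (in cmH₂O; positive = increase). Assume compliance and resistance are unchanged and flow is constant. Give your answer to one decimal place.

6.9

Flow: 62 L/min ÷ 60 = 1.0333 L/s.
New flow: 78 L/min ÷ 60 = 1.3 L/s.
PIP = Vt/C + R·V̇ + PEEP (constant-flow equation of motion).
Only the resistive term changes: ΔPIP = R × ΔV̇ = 26.0 × (1.3 − 1.0333) = 26.0 × 0.2667 = 6.934 cmH2O.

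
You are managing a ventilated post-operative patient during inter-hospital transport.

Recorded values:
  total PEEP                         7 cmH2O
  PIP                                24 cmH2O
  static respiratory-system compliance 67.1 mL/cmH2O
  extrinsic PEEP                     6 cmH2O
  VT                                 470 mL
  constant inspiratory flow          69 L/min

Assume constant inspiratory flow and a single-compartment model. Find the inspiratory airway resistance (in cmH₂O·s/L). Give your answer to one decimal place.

Flow: 69 L/min ÷ 60 = 1.15 L/s.
Total PEEP = 7 cmH2O (set 6 + intrinsic 1); this is the baseline alveolar pressure.
Equation of motion (constant flow): PIP = Vt/C + R·V̇ + PEEP.
R·V̇ = PIP − Vt/C − PEEP = 24 − 470/67.1 − 7 = 24 − 7.004 − 7 = 9.996 cmH2O.
R = 9.996 / 1.15 = 8.692 cmH2O·s/L.

8.7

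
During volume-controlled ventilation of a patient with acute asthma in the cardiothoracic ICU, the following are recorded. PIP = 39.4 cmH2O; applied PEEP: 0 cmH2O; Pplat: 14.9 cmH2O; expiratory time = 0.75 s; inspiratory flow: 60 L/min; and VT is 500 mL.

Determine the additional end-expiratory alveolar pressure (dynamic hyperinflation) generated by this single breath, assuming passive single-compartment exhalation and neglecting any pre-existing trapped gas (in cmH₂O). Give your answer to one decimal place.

Flow: 60 L/min ÷ 60 = 1 L/s.
R = (PIP − Pplat)/V̇ = (39.4 − 14.9) / 1 = 24.5/1 = 24.5 cmH2O·s/L.
C = Vt/(Pplat − PEEP) = 500.0 / (14.9 − 0) = 500.0/14.9 = 33.557 mL/cmH2O.
τ = R × C = 24.5 × 0.03356 L/cmH2O = 0.8222 s.
Fraction remaining = e^(−Te/τ) = e^(−0.75/0.8222) = 0.4016; trapped volume = 500.0 × 0.4016 = 200.8 mL.
Additional alveolar pressure from trapping ≈ V_trapped / C = 200.8 / 33.557 = 5.984 cmH2O.

6.0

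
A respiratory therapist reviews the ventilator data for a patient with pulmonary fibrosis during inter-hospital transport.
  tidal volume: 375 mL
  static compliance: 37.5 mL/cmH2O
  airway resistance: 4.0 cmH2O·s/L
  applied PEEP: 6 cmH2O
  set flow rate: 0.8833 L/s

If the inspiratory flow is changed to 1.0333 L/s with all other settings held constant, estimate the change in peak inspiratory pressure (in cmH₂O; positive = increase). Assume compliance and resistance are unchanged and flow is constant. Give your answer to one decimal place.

PIP = Vt/C + R·V̇ + PEEP (constant-flow equation of motion).
Only the resistive term changes: ΔPIP = R × ΔV̇ = 4.0 × (1.0333 − 0.8833) = 4.0 × 0.15 = 0.6 cmH2O.

0.6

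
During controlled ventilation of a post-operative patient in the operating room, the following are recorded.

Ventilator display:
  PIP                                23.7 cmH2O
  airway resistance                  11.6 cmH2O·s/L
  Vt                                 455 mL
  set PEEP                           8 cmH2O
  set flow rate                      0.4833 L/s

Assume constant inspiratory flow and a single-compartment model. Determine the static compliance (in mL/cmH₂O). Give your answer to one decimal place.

45.1

Equation of motion (constant flow): PIP = Vt/C + R·V̇ + PEEP.
Vt/C = PIP − R·V̇ − PEEP = 23.7 − 11.6×0.4833 − 8 = 23.7 − 5.606 − 8 = 10.094 cmH2O.
C = Vt / 10.094 = 455 / 10.094 = 45.076 mL/cmH2O.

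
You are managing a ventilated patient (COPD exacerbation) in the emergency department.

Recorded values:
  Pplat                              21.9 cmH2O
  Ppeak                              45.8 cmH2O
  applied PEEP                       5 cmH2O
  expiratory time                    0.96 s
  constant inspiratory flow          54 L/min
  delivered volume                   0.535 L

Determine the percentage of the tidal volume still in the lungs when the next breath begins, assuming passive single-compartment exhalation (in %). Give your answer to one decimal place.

Flow: 54 L/min ÷ 60 = 0.9 L/s.
R = (PIP − Pplat)/V̇ = (45.8 − 21.9) / 0.9 = 23.9/0.9 = 26.556 cmH2O·s/L.
C = Vt/(Pplat − PEEP) = 535.0 / (21.9 − 5) = 535.0/16.9 = 31.657 mL/cmH2O.
τ = R × C = 26.556 × 0.03166 L/cmH2O = 0.8408 s.
Fraction remaining at end-expiration = e^(−Te/τ) = e^(−0.96/0.8408) = 0.3193 → 31.93%.

31.9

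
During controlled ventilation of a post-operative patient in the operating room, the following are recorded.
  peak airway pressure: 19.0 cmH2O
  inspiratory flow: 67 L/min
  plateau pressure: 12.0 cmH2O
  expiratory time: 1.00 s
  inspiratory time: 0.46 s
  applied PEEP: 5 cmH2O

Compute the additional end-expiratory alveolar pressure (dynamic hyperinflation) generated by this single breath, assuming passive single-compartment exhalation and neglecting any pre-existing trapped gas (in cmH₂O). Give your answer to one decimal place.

Flow: 67 L/min ÷ 60 = 1.1167 L/s.
Vt = flow × Ti = 1.1167 L/s × 0.46 s × 1000 mL/L = 513.68 mL.
R = (PIP − Pplat)/V̇ = (19.0 − 12.0) / 1.1167 = 7.0/1.1167 = 6.268 cmH2O·s/L.
C = Vt/(Pplat − PEEP) = 513.68 / (12.0 − 5) = 513.68/7.0 = 73.383 mL/cmH2O.
τ = R × C = 6.268 × 0.07338 L/cmH2O = 0.4599 s.
Fraction remaining = e^(−Te/τ) = e^(−1.00/0.4599) = 0.1137; trapped volume = 513.68 × 0.1137 = 58.405 mL.
Additional alveolar pressure from trapping ≈ V_trapped / C = 58.405 / 73.383 = 0.7959 cmH2O.

0.8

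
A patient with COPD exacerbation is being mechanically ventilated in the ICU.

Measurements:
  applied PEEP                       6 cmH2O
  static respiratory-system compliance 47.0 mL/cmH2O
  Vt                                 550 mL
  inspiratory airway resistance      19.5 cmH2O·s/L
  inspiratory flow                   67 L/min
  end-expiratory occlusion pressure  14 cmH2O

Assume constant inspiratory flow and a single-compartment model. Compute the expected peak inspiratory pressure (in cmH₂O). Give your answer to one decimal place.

Flow: 67 L/min ÷ 60 = 1.1167 L/s.
Total PEEP = 14 cmH2O (set 6 + intrinsic 8); this is the baseline alveolar pressure.
Equation of motion (constant flow): PIP = Vt/C + R·V̇ + PEEP.
PIP = 550/47.0 + 19.5×1.1167 + 14 = 11.702 + 21.776 + 14 = 47.478 cmH2O.

47.5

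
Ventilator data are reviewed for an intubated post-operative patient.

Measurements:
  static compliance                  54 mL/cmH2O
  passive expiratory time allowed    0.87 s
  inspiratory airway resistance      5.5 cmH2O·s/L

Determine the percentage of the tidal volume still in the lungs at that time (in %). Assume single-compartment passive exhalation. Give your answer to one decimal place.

τ = R × C = 5.5 × 54 mL/cmH2O = 5.5 × 0.054 L/cmH2O = 0.297 s.
Passive exhalation: V(t)/V₀ = e^(−t/τ) = e^(−0.87/0.297) = 0.05343.
Fraction remaining = 0.05343 → 5.343%.

5.3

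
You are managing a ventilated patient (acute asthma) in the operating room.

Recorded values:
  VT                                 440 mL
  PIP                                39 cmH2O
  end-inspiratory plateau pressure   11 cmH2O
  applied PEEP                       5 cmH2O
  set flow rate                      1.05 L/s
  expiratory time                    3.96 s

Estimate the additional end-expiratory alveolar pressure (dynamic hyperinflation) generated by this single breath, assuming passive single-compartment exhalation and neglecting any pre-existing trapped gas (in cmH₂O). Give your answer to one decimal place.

0.8

R = (PIP − Pplat)/V̇ = (39 − 11) / 1.05 = 28.0/1.05 = 26.667 cmH2O·s/L.
C = Vt/(Pplat − PEEP) = 440.0 / (11 − 5) = 440.0/6.0 = 73.333 mL/cmH2O.
τ = R × C = 26.667 × 0.07333 L/cmH2O = 1.955 s.
Fraction remaining = e^(−Te/τ) = e^(−3.96/1.955) = 0.1319; trapped volume = 440.0 × 0.1319 = 58.036 mL.
Additional alveolar pressure from trapping ≈ V_trapped / C = 58.036 / 73.333 = 0.7914 cmH2O.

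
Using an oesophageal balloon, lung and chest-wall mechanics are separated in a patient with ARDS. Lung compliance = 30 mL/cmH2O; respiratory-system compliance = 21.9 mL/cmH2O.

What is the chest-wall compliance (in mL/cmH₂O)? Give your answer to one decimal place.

81.1

1/Ccw = 1/Crs − 1/CL.
1/Ccw = 1/21.9 − 1/30 = 0.01233.
Ccw = 81.103 mL/cmH2O.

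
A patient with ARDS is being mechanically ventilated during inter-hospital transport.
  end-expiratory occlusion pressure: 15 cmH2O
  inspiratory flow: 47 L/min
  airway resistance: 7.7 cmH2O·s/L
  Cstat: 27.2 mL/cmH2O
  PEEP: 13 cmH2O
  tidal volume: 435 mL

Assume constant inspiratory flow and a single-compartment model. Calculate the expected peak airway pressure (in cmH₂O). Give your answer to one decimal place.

37.0

Flow: 47 L/min ÷ 60 = 0.7833 L/s.
Total PEEP = 15 cmH2O (set 13 + intrinsic 2); this is the baseline alveolar pressure.
Equation of motion (constant flow): PIP = Vt/C + R·V̇ + PEEP.
PIP = 435/27.2 + 7.7×0.7833 + 15 = 15.993 + 6.031 + 15 = 37.024 cmH2O.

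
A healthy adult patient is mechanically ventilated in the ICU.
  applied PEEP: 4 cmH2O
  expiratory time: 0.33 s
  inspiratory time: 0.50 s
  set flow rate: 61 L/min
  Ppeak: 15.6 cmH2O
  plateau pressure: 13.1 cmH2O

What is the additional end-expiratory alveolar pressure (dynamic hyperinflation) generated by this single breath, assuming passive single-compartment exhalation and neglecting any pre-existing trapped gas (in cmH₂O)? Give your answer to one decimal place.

Flow: 61 L/min ÷ 60 = 1.0167 L/s.
Vt = flow × Ti = 1.0167 L/s × 0.50 s × 1000 mL/L = 508.35 mL.
R = (PIP − Pplat)/V̇ = (15.6 − 13.1) / 1.0167 = 2.5/1.0167 = 2.459 cmH2O·s/L.
C = Vt/(Pplat − PEEP) = 508.35 / (13.1 − 4) = 508.35/9.1 = 55.863 mL/cmH2O.
τ = R × C = 2.459 × 0.05586 L/cmH2O = 0.1374 s.
Fraction remaining = e^(−Te/τ) = e^(−0.33/0.1374) = 0.09056; trapped volume = 508.35 × 0.09056 = 46.036 mL.
Additional alveolar pressure from trapping ≈ V_trapped / C = 46.036 / 55.863 = 0.8241 cmH2O.

0.8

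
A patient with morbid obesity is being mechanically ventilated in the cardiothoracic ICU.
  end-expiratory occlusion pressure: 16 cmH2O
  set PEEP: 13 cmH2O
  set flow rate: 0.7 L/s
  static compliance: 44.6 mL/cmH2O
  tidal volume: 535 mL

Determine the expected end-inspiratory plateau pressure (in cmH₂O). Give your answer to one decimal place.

28.0

End-expiratory occlusion gives total PEEP = 16 cmH2O (intrinsic PEEP = 16 − 13 = 3). Use total PEEP for the elastic gradient.
Pplat = PEEPtotal + Vt / Cstat = 16 + 535 / 44.6 = 16 + 11.996 = 27.996 cmH2O.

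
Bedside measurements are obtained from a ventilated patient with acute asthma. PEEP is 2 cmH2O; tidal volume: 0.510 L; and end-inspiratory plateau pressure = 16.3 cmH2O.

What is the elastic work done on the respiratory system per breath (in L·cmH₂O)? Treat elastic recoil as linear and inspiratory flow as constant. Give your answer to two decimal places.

Elastic work ≈ ½ × (Pplat − PEEP) × Vt = 0.5 × (16.3 − 2) × 0.510 L = 0.5 × 14.3 × 0.510 = 3.647 L·cmH2O.

3.65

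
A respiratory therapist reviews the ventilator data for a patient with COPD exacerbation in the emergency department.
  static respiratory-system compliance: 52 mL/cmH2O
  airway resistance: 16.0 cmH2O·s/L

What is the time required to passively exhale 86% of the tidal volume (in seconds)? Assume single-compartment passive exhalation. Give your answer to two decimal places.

1.64

τ = R × C = 16.0 × 52 mL/cmH2O = 16.0 × 0.052 L/cmH2O = 0.832 s.
Exhaled fraction f = 1 − e^(−t/τ) → t = −τ·ln(1 − f) = −0.832·ln(0.14) = 1.636 s.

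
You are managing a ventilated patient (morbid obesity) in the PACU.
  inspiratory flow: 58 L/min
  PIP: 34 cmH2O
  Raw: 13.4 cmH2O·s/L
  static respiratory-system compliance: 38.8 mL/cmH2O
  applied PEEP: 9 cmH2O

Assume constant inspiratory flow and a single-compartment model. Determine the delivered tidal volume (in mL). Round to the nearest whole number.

Flow: 58 L/min ÷ 60 = 0.9667 L/s.
Equation of motion (constant flow): PIP = Vt/C + R·V̇ + PEEP.
Vt/C = PIP − R·V̇ − PEEP = 34 − 12.954 − 9 = 12.046 cmH2O.
Vt = C × 12.046 = 38.8 × 12.046 = 467.38 mL.

467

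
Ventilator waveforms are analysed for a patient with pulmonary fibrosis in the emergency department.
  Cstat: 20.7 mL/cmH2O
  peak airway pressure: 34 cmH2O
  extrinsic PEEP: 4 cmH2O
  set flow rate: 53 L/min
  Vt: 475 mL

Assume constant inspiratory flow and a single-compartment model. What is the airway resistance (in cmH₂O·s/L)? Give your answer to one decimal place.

8.0

Flow: 53 L/min ÷ 60 = 0.8833 L/s.
Equation of motion (constant flow): PIP = Vt/C + R·V̇ + PEEP.
R·V̇ = PIP − Vt/C − PEEP = 34 − 475/20.7 − 4 = 34 − 22.947 − 4 = 7.053 cmH2O.
R = 7.053 / 0.8833 = 7.985 cmH2O·s/L.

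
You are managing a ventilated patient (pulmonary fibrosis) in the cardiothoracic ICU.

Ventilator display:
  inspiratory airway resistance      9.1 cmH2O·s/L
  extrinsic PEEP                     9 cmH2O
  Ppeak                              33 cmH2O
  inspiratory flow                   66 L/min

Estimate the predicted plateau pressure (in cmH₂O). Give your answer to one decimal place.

23.0

Flow: 66 L/min ÷ 60 = 1.1 L/s.
Pplat = PIP − Raw × flow = 33 − 9.1 × 1.1 = 33 − 10.01 = 22.99 cmH2O.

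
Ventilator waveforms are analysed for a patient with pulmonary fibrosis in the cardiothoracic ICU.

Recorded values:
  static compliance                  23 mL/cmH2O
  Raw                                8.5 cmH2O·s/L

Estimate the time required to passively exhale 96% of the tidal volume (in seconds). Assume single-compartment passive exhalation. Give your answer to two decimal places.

τ = R × C = 8.5 × 23 mL/cmH2O = 8.5 × 0.023 L/cmH2O = 0.1955 s.
Exhaled fraction f = 1 − e^(−t/τ) → t = −τ·ln(1 − f) = −0.1955·ln(0.04) = 0.6293 s.

0.63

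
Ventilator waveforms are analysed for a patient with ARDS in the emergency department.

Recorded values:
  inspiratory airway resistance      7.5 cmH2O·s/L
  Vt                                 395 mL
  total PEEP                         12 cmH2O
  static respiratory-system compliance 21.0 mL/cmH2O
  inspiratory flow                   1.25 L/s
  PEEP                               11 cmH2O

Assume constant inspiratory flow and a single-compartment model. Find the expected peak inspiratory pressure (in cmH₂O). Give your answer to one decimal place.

Total PEEP = 12 cmH2O (set 11 + intrinsic 1); this is the baseline alveolar pressure.
Equation of motion (constant flow): PIP = Vt/C + R·V̇ + PEEP.
PIP = 395/21.0 + 7.5×1.25 + 12 = 18.81 + 9.375 + 12 = 40.185 cmH2O.

40.2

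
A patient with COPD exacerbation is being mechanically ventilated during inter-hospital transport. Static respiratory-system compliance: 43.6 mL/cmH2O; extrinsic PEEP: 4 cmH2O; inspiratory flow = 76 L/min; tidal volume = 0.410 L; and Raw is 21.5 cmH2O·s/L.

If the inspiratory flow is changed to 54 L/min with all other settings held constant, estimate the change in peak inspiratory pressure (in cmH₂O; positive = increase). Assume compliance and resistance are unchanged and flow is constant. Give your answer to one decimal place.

-7.9

Flow: 76 L/min ÷ 60 = 1.2667 L/s.
New flow: 54 L/min ÷ 60 = 0.9 L/s.
PIP = Vt/C + R·V̇ + PEEP (constant-flow equation of motion).
Only the resistive term changes: ΔPIP = R × ΔV̇ = 21.5 × (0.9 − 1.2667) = 21.5 × -0.3667 = -7.884 cmH2O.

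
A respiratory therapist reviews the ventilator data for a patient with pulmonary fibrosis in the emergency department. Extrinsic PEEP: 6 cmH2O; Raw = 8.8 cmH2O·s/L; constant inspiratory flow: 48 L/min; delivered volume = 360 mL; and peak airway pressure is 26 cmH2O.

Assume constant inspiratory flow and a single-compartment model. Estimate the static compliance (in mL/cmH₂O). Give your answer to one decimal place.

Flow: 48 L/min ÷ 60 = 0.8 L/s.
Equation of motion (constant flow): PIP = Vt/C + R·V̇ + PEEP.
Vt/C = PIP − R·V̇ − PEEP = 26 − 8.8×0.8 − 6 = 26 − 7.04 − 6 = 12.96 cmH2O.
C = Vt / 12.96 = 360 / 12.96 = 27.778 mL/cmH2O.

27.8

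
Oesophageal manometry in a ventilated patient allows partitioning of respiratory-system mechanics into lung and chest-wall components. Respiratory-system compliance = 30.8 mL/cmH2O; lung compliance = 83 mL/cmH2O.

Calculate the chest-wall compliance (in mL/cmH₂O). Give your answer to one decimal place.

49.0

1/Ccw = 1/Crs − 1/CL.
1/Ccw = 1/30.8 − 1/83 = 0.02042.
Ccw = 48.972 mL/cmH2O.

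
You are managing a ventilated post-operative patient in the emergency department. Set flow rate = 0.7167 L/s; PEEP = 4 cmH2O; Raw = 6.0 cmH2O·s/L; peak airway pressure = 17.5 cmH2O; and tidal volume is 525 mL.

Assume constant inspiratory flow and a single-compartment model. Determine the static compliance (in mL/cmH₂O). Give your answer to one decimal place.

Equation of motion (constant flow): PIP = Vt/C + R·V̇ + PEEP.
Vt/C = PIP − R·V̇ − PEEP = 17.5 − 6.0×0.7167 − 4 = 17.5 − 4.3 − 4 = 9.2 cmH2O.
C = Vt / 9.2 = 525 / 9.2 = 57.065 mL/cmH2O.

57.1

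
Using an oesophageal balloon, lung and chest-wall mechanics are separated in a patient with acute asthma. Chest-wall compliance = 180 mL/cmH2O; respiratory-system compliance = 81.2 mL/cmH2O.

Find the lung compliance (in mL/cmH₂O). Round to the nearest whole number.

148

1/CL = 1/Crs − 1/Ccw.
1/CL = 1/81.2 − 1/180 = 0.00676.
CL = 147.93 mL/cmH2O.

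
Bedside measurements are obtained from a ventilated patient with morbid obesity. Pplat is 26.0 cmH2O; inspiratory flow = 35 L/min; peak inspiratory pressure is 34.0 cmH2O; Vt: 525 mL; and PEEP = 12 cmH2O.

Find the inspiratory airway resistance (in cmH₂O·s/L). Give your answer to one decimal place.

13.7

Flow: 35 L/min ÷ 60 = 0.5833 L/s.
Raw = (PIP − Pplat) / flow = (34.0 − 26.0) / 0.5833 = 8.0 / 0.5833 = 13.715 cmH2O·s/L.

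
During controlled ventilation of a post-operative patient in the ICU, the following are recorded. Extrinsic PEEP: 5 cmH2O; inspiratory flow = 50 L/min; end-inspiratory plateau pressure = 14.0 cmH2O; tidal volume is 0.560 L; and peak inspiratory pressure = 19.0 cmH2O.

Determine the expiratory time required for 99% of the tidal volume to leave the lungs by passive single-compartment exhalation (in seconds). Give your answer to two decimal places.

1.72

Flow: 50 L/min ÷ 60 = 0.8333 L/s.
R = (PIP − Pplat)/V̇ = (19.0 − 14.0) / 0.8333 = 5.0/0.8333 = 6.0 cmH2O·s/L.
C = Vt/(Pplat − PEEP) = 560.0 / (14.0 − 5) = 560.0/9.0 = 62.222 mL/cmH2O.
τ = R × C = 6.0 × 0.06222 L/cmH2O = 0.3733 s.
t = −τ·ln(1 − 0.99) = −0.3733·ln(0.01) = 1.719 s.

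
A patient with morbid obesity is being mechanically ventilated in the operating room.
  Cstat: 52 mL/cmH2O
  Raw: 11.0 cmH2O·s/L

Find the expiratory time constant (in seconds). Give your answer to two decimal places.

0.57

τ = R × C = 11.0 × 52 mL/cmH2O = 11.0 × 0.052 L/cmH2O = 0.572 s.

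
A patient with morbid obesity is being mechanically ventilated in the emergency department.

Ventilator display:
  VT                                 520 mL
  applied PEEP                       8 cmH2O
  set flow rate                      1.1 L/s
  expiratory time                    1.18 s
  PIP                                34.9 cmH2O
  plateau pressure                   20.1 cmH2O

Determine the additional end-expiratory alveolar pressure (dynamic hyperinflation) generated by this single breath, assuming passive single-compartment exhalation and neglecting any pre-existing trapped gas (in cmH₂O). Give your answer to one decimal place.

1.6

R = (PIP − Pplat)/V̇ = (34.9 − 20.1) / 1.1 = 14.8/1.1 = 13.455 cmH2O·s/L.
C = Vt/(Pplat − PEEP) = 520.0 / (20.1 − 8) = 520.0/12.1 = 42.975 mL/cmH2O.
τ = R × C = 13.455 × 0.04298 L/cmH2O = 0.5783 s.
Fraction remaining = e^(−Te/τ) = e^(−1.18/0.5783) = 0.13; trapped volume = 520.0 × 0.13 = 67.6 mL.
Additional alveolar pressure from trapping ≈ V_trapped / C = 67.6 / 42.975 = 1.573 cmH2O.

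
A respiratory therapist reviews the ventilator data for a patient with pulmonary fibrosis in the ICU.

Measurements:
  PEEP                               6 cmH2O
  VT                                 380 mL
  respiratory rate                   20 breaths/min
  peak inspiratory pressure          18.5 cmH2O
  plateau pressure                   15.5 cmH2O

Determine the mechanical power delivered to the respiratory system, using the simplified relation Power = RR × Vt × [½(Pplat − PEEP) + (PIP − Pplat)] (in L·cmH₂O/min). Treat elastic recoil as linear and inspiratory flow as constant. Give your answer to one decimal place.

Per-breath work = Vt × [½(Pplat−PEEP) + (PIP−Pplat)] = 0.380 × [0.5×9.5 + 3.0] = 0.380 × 7.75 = 2.945 L·cmH2O.
Power = 20 × 2.945 = 58.9 L·cmH2O/min.

58.9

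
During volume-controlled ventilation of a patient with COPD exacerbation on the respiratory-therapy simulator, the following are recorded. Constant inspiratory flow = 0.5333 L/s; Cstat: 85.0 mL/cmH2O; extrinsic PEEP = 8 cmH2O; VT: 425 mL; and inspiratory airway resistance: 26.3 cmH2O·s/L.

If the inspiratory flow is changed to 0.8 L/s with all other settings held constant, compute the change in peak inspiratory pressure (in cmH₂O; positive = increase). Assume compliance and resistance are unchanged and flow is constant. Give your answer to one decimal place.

7.0

PIP = Vt/C + R·V̇ + PEEP (constant-flow equation of motion).
Only the resistive term changes: ΔPIP = R × ΔV̇ = 26.3 × (0.8 − 0.5333) = 26.3 × 0.2667 = 7.014 cmH2O.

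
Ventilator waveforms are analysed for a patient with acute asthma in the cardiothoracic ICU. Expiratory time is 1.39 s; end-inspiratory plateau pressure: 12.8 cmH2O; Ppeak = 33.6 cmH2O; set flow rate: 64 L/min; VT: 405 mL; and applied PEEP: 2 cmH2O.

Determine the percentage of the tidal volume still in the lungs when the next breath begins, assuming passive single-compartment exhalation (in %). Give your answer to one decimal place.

14.9

Flow: 64 L/min ÷ 60 = 1.0667 L/s.
R = (PIP − Pplat)/V̇ = (33.6 − 12.8) / 1.0667 = 20.8/1.0667 = 19.499 cmH2O·s/L.
C = Vt/(Pplat − PEEP) = 405.0 / (12.8 − 2) = 405.0/10.8 = 37.5 mL/cmH2O.
τ = R × C = 19.499 × 0.0375 L/cmH2O = 0.7312 s.
Fraction remaining at end-expiration = e^(−Te/τ) = e^(−1.39/0.7312) = 0.1494 → 14.94%.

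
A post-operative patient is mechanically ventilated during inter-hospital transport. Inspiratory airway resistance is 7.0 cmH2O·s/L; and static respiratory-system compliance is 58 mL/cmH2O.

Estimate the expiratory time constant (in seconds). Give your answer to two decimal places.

τ = R × C = 7.0 × 58 mL/cmH2O = 7.0 × 0.058 L/cmH2O = 0.406 s.

0.41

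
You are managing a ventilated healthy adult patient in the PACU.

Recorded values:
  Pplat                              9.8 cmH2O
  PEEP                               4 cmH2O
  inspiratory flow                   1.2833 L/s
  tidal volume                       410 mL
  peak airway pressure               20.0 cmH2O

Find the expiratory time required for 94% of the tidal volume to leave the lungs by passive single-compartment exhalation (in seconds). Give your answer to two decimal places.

1.58

R = (PIP − Pplat)/V̇ = (20.0 − 9.8) / 1.2833 = 10.2/1.2833 = 7.948 cmH2O·s/L.
C = Vt/(Pplat − PEEP) = 410.0 / (9.8 − 4) = 410.0/5.8 = 70.69 mL/cmH2O.
τ = R × C = 7.948 × 0.07069 L/cmH2O = 0.5618 s.
t = −τ·ln(1 − 0.94) = −0.5618·ln(0.06) = 1.581 s.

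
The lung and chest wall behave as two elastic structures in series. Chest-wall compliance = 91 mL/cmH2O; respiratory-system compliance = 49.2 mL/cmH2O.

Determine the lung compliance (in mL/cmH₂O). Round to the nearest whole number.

1/CL = 1/Crs − 1/Ccw.
1/CL = 1/49.2 − 1/91 = 0.009336.
CL = 107.11 mL/cmH2O.

107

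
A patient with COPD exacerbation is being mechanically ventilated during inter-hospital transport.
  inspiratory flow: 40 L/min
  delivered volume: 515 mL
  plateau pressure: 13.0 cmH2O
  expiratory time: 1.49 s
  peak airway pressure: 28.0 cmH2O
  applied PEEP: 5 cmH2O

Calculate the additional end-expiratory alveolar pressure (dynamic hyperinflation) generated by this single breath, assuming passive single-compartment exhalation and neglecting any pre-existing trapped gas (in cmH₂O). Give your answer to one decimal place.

2.9

Flow: 40 L/min ÷ 60 = 0.6667 L/s.
R = (PIP − Pplat)/V̇ = (28.0 − 13.0) / 0.6667 = 15.0/0.6667 = 22.499 cmH2O·s/L.
C = Vt/(Pplat − PEEP) = 515.0 / (13.0 − 5) = 515.0/8.0 = 64.375 mL/cmH2O.
τ = R × C = 22.499 × 0.06438 L/cmH2O = 1.448 s.
Fraction remaining = e^(−Te/τ) = e^(−1.49/1.448) = 0.3574; trapped volume = 515.0 × 0.3574 = 184.06 mL.
Additional alveolar pressure from trapping ≈ V_trapped / C = 184.06 / 64.375 = 2.859 cmH2O.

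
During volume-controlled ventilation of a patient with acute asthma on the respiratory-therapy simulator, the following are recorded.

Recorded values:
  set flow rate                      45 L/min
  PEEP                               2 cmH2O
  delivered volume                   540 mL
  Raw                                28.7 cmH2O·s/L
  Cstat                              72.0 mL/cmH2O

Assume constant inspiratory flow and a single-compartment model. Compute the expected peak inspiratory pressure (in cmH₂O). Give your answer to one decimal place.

31.0

Flow: 45 L/min ÷ 60 = 0.75 L/s.
Equation of motion (constant flow): PIP = Vt/C + R·V̇ + PEEP.
PIP = 540/72.0 + 28.7×0.75 + 2 = 7.5 + 21.525 + 2 = 31.025 cmH2O.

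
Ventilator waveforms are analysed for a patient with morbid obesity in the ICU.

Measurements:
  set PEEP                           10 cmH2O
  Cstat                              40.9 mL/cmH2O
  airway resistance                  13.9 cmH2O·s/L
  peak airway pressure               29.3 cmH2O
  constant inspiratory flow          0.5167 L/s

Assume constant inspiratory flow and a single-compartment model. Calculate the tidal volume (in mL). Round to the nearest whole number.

496

Equation of motion (constant flow): PIP = Vt/C + R·V̇ + PEEP.
Vt/C = PIP − R·V̇ − PEEP = 29.3 − 7.182 − 10 = 12.118 cmH2O.
Vt = C × 12.118 = 40.9 × 12.118 = 495.63 mL.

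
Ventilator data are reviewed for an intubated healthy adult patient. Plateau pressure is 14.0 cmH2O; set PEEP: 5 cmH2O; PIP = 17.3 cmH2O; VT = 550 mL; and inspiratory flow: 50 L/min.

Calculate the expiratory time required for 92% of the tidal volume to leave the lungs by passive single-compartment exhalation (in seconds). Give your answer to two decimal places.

0.61

Flow: 50 L/min ÷ 60 = 0.8333 L/s.
R = (PIP − Pplat)/V̇ = (17.3 − 14.0) / 0.8333 = 3.3/0.8333 = 3.96 cmH2O·s/L.
C = Vt/(Pplat − PEEP) = 550.0 / (14.0 − 5) = 550.0/9.0 = 61.111 mL/cmH2O.
τ = R × C = 3.96 × 0.06111 L/cmH2O = 0.242 s.
t = −τ·ln(1 − 0.92) = −0.242·ln(0.08) = 0.6112 s.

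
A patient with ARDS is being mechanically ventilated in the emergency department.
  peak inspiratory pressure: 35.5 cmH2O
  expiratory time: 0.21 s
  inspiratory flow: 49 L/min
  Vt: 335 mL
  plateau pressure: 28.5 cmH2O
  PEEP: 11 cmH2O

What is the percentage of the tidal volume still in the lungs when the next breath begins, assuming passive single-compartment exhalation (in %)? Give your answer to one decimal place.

27.8

Flow: 49 L/min ÷ 60 = 0.8167 L/s.
R = (PIP − Pplat)/V̇ = (35.5 − 28.5) / 0.8167 = 7.0/0.8167 = 8.571 cmH2O·s/L.
C = Vt/(Pplat − PEEP) = 335.0 / (28.5 − 11) = 335.0/17.5 = 19.143 mL/cmH2O.
τ = R × C = 8.571 × 0.01914 L/cmH2O = 0.164 s.
Fraction remaining at end-expiration = e^(−Te/τ) = e^(−0.21/0.164) = 0.2779 → 27.79%.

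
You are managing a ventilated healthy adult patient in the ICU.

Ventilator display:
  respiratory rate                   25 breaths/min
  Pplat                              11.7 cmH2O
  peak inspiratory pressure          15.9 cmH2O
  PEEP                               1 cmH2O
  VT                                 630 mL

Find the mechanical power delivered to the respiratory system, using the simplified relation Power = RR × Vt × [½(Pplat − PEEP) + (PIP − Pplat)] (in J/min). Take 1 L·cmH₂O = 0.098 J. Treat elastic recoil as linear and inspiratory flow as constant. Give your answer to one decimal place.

14.7

Per-breath work = Vt × [½(Pplat−PEEP) + (PIP−Pplat)] = 0.630 × [0.5×10.7 + 4.2] = 0.630 × 9.55 = 6.017 L·cmH2O.
Power = 25 × 6.017 = 150.43 L·cmH2O/min.
× 0.098 J/(L·cmH2O) → 14.742 J/min.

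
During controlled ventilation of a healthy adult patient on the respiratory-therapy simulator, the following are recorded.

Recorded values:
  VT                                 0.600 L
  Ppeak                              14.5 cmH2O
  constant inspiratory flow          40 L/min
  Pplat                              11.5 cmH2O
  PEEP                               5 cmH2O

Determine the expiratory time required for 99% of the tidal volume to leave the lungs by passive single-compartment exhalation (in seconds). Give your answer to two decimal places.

Flow: 40 L/min ÷ 60 = 0.6667 L/s.
R = (PIP − Pplat)/V̇ = (14.5 − 11.5) / 0.6667 = 3.0/0.6667 = 4.5 cmH2O·s/L.
C = Vt/(Pplat − PEEP) = 600.0 / (11.5 − 5) = 600.0/6.5 = 92.308 mL/cmH2O.
τ = R × C = 4.5 × 0.09231 L/cmH2O = 0.4154 s.
t = −τ·ln(1 − 0.99) = −0.4154·ln(0.01) = 1.913 s.

1.91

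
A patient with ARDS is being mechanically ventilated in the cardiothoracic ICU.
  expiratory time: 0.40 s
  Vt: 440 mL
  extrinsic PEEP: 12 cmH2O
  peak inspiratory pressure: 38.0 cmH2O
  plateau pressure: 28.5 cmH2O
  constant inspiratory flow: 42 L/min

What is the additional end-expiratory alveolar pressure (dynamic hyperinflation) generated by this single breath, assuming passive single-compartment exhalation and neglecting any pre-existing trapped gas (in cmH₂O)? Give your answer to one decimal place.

Flow: 42 L/min ÷ 60 = 0.7 L/s.
R = (PIP − Pplat)/V̇ = (38.0 − 28.5) / 0.7 = 9.5/0.7 = 13.571 cmH2O·s/L.
C = Vt/(Pplat − PEEP) = 440.0 / (28.5 − 12) = 440.0/16.5 = 26.667 mL/cmH2O.
τ = R × C = 13.571 × 0.02667 L/cmH2O = 0.3619 s.
Fraction remaining = e^(−Te/τ) = e^(−0.40/0.3619) = 0.3311; trapped volume = 440.0 × 0.3311 = 145.68 mL.
Additional alveolar pressure from trapping ≈ V_trapped / C = 145.68 / 26.667 = 5.463 cmH2O.

5.5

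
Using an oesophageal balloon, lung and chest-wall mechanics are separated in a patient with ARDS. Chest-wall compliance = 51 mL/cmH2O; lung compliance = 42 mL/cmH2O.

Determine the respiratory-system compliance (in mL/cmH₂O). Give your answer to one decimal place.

23.0

Lung and chest wall are elastances in series: 1/Crs = 1/CL + 1/Ccw.
1/Crs = 1/42 + 1/51 = 0.04342.
Crs = 23.031 mL/cmH2O.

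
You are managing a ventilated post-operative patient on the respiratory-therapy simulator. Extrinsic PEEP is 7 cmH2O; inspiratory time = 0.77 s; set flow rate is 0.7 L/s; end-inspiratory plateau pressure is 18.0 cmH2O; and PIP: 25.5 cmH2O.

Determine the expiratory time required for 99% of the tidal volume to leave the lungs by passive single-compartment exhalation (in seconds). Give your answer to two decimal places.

Vt = flow × Ti = 0.7 L/s × 0.77 s × 1000 mL/L = 539.0 mL.
R = (PIP − Pplat)/V̇ = (25.5 − 18.0) / 0.7 = 7.5/0.7 = 10.714 cmH2O·s/L.
C = Vt/(Pplat − PEEP) = 539.0 / (18.0 − 7) = 539.0/11.0 = 49.0 mL/cmH2O.
τ = R × C = 10.714 × 0.049 L/cmH2O = 0.525 s.
t = −τ·ln(1 − 0.99) = −0.525·ln(0.01) = 2.418 s.

2.42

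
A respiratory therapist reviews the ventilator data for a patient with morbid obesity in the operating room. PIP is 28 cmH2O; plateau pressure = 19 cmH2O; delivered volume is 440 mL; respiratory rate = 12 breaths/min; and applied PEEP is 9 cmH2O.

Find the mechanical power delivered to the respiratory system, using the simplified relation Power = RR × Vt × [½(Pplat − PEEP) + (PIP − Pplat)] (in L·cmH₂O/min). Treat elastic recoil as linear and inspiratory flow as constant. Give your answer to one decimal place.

Per-breath work = Vt × [½(Pplat−PEEP) + (PIP−Pplat)] = 0.440 × [0.5×10.0 + 9.0] = 0.440 × 14.0 = 6.16 L·cmH2O.
Power = 12 × 6.16 = 73.92 L·cmH2O/min.

73.9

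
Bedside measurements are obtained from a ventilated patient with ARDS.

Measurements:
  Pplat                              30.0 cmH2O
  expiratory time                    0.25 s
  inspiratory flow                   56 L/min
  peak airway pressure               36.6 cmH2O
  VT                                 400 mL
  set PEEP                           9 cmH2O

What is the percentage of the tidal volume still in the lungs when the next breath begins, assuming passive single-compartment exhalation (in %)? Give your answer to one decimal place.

Flow: 56 L/min ÷ 60 = 0.9333 L/s.
R = (PIP − Pplat)/V̇ = (36.6 − 30.0) / 0.9333 = 6.6/0.9333 = 7.072 cmH2O·s/L.
C = Vt/(Pplat − PEEP) = 400.0 / (30.0 − 9) = 400.0/21.0 = 19.048 mL/cmH2O.
τ = R × C = 7.072 × 0.01905 L/cmH2O = 0.1347 s.
Fraction remaining at end-expiration = e^(−Te/τ) = e^(−0.25/0.1347) = 0.1563 → 15.63%.

15.6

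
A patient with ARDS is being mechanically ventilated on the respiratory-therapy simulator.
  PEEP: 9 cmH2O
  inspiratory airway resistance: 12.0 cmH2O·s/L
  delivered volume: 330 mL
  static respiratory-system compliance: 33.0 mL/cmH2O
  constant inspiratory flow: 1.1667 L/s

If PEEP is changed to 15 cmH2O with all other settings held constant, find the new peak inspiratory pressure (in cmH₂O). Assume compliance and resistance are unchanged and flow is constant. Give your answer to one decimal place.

39.0

PIP = Vt/C + R·V̇ + PEEP (constant-flow equation of motion).
Only the baseline term changes: ΔPIP = ΔPEEP = 15 − 9 = 6.0 cmH2O.
Original PIP = 330/33.0 + 12.0×1.1667 + 9 = 33.0 cmH2O; new PIP = 33.0 + (6.0) = 39.0 cmH2O.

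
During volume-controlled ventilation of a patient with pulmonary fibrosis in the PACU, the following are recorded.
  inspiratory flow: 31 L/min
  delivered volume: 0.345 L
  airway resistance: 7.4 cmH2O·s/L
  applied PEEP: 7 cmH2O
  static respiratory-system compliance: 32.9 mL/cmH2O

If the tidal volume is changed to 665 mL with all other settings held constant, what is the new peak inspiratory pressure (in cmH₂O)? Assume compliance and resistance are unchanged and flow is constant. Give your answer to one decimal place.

31.0

Flow: 31 L/min ÷ 60 = 0.5167 L/s.
PIP = Vt/C + R·V̇ + PEEP (constant-flow equation of motion).
Only the elastic term changes: ΔPIP = ΔVt / C = (665 − 345) / 32.9 = 9.726 cmH2O.
Original PIP = 345/32.9 + 7.4×0.5167 + 7 = 21.31 cmH2O; new PIP = 21.31 + (9.726) = 31.036 cmH2O.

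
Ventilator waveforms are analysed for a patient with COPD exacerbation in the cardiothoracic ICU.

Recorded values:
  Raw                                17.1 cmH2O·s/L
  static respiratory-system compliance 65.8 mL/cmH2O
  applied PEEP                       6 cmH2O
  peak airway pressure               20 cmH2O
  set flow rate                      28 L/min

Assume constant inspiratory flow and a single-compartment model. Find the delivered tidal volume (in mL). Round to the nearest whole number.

Flow: 28 L/min ÷ 60 = 0.4667 L/s.
Equation of motion (constant flow): PIP = Vt/C + R·V̇ + PEEP.
Vt/C = PIP − R·V̇ − PEEP = 20 − 7.981 − 6 = 6.019 cmH2O.
Vt = C × 6.019 = 65.8 × 6.019 = 396.05 mL.

396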